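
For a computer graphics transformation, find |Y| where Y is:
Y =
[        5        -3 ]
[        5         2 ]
det(Y) = 25

For a 2×2 matrix [[a, b], [c, d]], det = a*d - b*c.
det(Y) = (5)*(2) - (-3)*(5) = 10 + 15 = 25.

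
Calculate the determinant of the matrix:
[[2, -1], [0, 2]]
4

For a 2×2 matrix [[a, b], [c, d]], det = ad - bc
det = (2)(2) - (-1)(0) = 4 - 0 = 4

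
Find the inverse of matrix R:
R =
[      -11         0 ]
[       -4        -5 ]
det(R) = 55
R⁻¹ =
[    -1/11         0 ]
[     4/55      -1/5 ]

For a 2×2 matrix R = [[a, b], [c, d]] with det(R) ≠ 0, R⁻¹ = (1/det(R)) * [[d, -b], [-c, a]].
det(R) = (-11)*(-5) - (0)*(-4) = 55 - 0 = 55.
R⁻¹ = (1/55) * [[-5, 0], [4, -11]].
Dividing each entry by 55 and reducing:
R⁻¹ =
[    -1/11         0 ]
[     4/55      -1/5 ]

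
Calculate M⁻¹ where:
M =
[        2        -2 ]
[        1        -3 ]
det(M) = -4
M⁻¹ =
[      3/4      -1/2 ]
[      1/4      -1/2 ]

For a 2×2 matrix M = [[a, b], [c, d]] with det(M) ≠ 0, M⁻¹ = (1/det(M)) * [[d, -b], [-c, a]].
det(M) = (2)*(-3) - (-2)*(1) = -6 + 2 = -4.
M⁻¹ = (1/-4) * [[-3, 2], [-1, 2]].
Dividing each entry by -4 and reducing:
M⁻¹ =
[      3/4      -1/2 ]
[      1/4      -1/2 ]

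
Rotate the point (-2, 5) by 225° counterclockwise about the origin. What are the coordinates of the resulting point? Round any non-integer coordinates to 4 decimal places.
(4.9497, -2.1213)

Rotation matrix R(θ) = [[cos θ, -sin θ], [sin θ, cos θ]]; for θ = 225°:
R = [[-√2/2, √2/2], [-√2/2, -√2/2]]
Result: R × [-2, 5]ᵀ = [-√2/2·-2 + (√2/2)·5, -√2/2·-2 + (-√2/2)·5]ᵀ = (4.9497, -2.1213)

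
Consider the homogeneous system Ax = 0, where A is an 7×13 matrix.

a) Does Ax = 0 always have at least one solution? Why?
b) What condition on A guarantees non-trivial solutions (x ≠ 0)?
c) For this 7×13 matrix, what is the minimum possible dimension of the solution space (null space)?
a) Yes, x = 0 is always a solution. b) When A has linearly dependent columns (rank < n). c) Minimum nullity = 6.

a) x = 0 satisfies A·0 = 0, so the zero vector is always a solution.
b) Non-trivial solutions exist iff the columns of A are linearly dependent, equivalently rank(A) < n (the number of columns).
c) By rank-nullity, rank(A) + nullity(A) = n = 13. Since A has only 7 rows, rank(A) ≤ 7, so nullity(A) ≥ 13 - 7 = 6.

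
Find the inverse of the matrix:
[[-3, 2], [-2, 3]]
[[-3/5, 2/5], [-2/5, 3/5]]

For [[a,b],[c,d]], inverse = (1/det)·[[d,-b],[-c,a]]
det = -3·3 - 2·-2 = -5
Inverse = (1/-5)·[[3, -2], [2, -3]]
        = [[-3/5, 2/5], [-2/5, 3/5]]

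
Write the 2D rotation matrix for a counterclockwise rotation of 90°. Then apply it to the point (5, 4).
R = [[0, -1], [1, 0]]; R·(5, 4) = (-4, 5)

Rotation matrix formula: R(θ) = [[cos θ, -sin θ], [sin θ, cos θ]]
For θ = 90°:
cos(90°) = 0
sin(90°) = 1
R = [[0, -1], [1, 0]]
Apply to (5, 4): [0·5 + (-1)·4, 1·5 + 0·4] = (-4, 5)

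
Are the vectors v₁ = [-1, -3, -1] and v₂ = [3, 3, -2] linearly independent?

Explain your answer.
Yes, linearly independent

Two vectors are linearly dependent iff one is a scalar multiple of the other.
No single scalar k satisfies v₂ = k·v₁ (the ratios of corresponding entries disagree), so v₁ and v₂ are linearly independent.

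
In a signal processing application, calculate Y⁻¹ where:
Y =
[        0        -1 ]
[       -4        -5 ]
det(Y) = -4
Y⁻¹ =
[      5/4      -1/4 ]
[       -1         0 ]

For a 2×2 matrix Y = [[a, b], [c, d]] with det(Y) ≠ 0, Y⁻¹ = (1/det(Y)) * [[d, -b], [-c, a]].
det(Y) = (0)*(-5) - (-1)*(-4) = 0 - 4 = -4.
Y⁻¹ = (1/-4) * [[-5, 1], [4, 0]].
Dividing each entry by -4 and reducing:
Y⁻¹ =
[      5/4      -1/4 ]
[       -1         0 ]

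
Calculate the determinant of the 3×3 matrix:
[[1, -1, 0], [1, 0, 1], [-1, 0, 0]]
1

Expansion along first row:
det = 1·det([[0,1],[0,0]]) - -1·det([[1,1],[-1,0]]) + 0·det([[1,0],[-1,0]])
    = 1·(0·0 - 1·0) - -1·(1·0 - 1·-1) + 0·(1·0 - 0·-1)
    = 1·0 - -1·1 + 0·0
    = 0 + 1 + 0 = 1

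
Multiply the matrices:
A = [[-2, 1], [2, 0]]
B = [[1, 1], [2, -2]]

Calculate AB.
[[0, -4], [2, 2]]

Each entry (i,j) of AB = sum over k of A[i][k]*B[k][j].
(AB)[0][0] = (-2)*(1) + (1)*(2) = 0
(AB)[0][1] = (-2)*(1) + (1)*(-2) = -4
(AB)[1][0] = (2)*(1) + (0)*(2) = 2
(AB)[1][1] = (2)*(1) + (0)*(-2) = 2
AB = [[0, -4], [2, 2]]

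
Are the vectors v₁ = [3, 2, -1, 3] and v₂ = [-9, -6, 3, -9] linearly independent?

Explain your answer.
No, linearly dependent (v₂ = -3·v₁)

Check whether there is a scalar k with v₂ = k·v₁.
Comparing components, k = -3 satisfies -3·[3, 2, -1, 3] = [-9, -6, 3, -9].
Since v₂ is a scalar multiple of v₁, the two vectors are linearly dependent.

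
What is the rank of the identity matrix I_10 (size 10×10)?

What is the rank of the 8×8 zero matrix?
rank(I_10) = 10, rank(0) = 0

The identity I_10 has 10 columns that are the standard basis vectors e_1, …, e_10. These are linearly independent, so all 10 columns are pivots and rank(I_10) = 10.
The 8×8 zero matrix has every entry zero, so every row is the zero row and there are no pivots; rank(0) = 0.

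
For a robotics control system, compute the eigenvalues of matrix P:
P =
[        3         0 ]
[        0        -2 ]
λ = -2, 3

Solve det(P - λI) = 0. For a 2×2 matrix the characteristic equation is λ² - (trace)λ + det = 0.
trace(P) = a + d = 3 - 2 = 1.
det(P) = a*d - b*c = (3)*(-2) - (0)*(0) = -6 - 0 = -6.
Characteristic equation: λ² - (1)λ + (-6) = 0.
Discriminant = (1)² - 4*(-6) = 1 + 24 = 25.
λ = (1 ± √25) / 2 = (1 ± 5) / 2 = -2, 3.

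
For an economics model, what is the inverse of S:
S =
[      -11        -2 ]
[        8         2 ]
det(S) = -6
S⁻¹ =
[     -1/3      -1/3 ]
[      4/3      11/6 ]

For a 2×2 matrix S = [[a, b], [c, d]] with det(S) ≠ 0, S⁻¹ = (1/det(S)) * [[d, -b], [-c, a]].
det(S) = (-11)*(2) - (-2)*(8) = -22 + 16 = -6.
S⁻¹ = (1/-6) * [[2, 2], [-8, -11]].
Dividing each entry by -6 and reducing:
S⁻¹ =
[     -1/3      -1/3 ]
[      4/3      11/6 ]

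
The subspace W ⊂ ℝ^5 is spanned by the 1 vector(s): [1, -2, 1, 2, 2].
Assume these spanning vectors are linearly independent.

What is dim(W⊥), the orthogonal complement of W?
dim(W⊥) = 4

For any subspace W of ℝ^n, dim(W) + dim(W⊥) = n (the whole-space dimension).
Here the given 1 vectors are linearly independent, so dim(W) = 1.
Thus dim(W⊥) = n - dim(W) = 5 - 1 = 4.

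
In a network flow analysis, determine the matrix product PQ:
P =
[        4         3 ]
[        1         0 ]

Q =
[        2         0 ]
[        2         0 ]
PQ =
[       14         0 ]
[        2         0 ]

Matrix multiplication: (PQ)[i][j] = sum over k of P[i][k] * Q[k][j].
  (PQ)[0][0] = (4)*(2) + (3)*(2) = 14
  (PQ)[0][1] = (4)*(0) + (3)*(0) = 0
  (PQ)[1][0] = (1)*(2) + (0)*(2) = 2
  (PQ)[1][1] = (1)*(0) + (0)*(0) = 0
PQ =
[       14         0 ]
[        2         0 ]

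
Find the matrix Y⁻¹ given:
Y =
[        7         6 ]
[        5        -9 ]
det(Y) = -93
Y⁻¹ =
[     3/31      2/31 ]
[     5/93     -7/93 ]

For a 2×2 matrix Y = [[a, b], [c, d]] with det(Y) ≠ 0, Y⁻¹ = (1/det(Y)) * [[d, -b], [-c, a]].
det(Y) = (7)*(-9) - (6)*(5) = -63 - 30 = -93.
Y⁻¹ = (1/-93) * [[-9, -6], [-5, 7]].
Dividing each entry by -93 and reducing:
Y⁻¹ =
[     3/31      2/31 ]
[     5/93     -7/93 ]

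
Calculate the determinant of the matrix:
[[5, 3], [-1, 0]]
3

For a 2×2 matrix [[a, b], [c, d]], det = ad - bc
det = (5)(0) - (3)(-1) = 0 - -3 = 3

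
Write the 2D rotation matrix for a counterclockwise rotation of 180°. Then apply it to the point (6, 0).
R = [[-1, 0], [0, -1]]; R·(6, 0) = (-6, 0)

Rotation matrix formula: R(θ) = [[cos θ, -sin θ], [sin θ, cos θ]]
For θ = 180°:
cos(180°) = -1
sin(180°) = 0
R = [[-1, 0], [0, -1]]
Apply to (6, 0): [-1·6 + (0)·0, 0·6 + -1·0] = (-6, 0)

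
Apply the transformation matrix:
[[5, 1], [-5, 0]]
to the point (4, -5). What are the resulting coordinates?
(15, -20)

Matrix multiplication:
[[5, 1], [-5, 0]] × [4, -5]ᵀ
= [5×4 + 1×-5, -5×4 + 0×-5]ᵀ
= [15.0000, -20.0000]ᵀ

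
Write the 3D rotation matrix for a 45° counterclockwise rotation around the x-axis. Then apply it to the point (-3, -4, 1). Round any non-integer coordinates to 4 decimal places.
R = [[1, 0, 0], [0, √2/2, -√2/2], [0, √2/2, √2/2]]; R·(-3, -4, 1) = (-3.0000, -3.5355, -2.1213)

Rotation matrix for 45° around x-axis:
cos(45°) = √2/2, sin(45°) = √2/2
R = [[1, 0, 0], [0, √2/2, -√2/2], [0, √2/2, √2/2]]
Apply to (-3, -4, 1): R·[-3, -4, 1]ᵀ = (-3.0000, -3.5355, -2.1213)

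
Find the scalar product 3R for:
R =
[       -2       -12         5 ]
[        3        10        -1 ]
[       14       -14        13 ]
3R =
[       -6       -36        15 ]
[        9        30        -3 ]
[       42       -42        39 ]

Scalar multiplication is elementwise: (3R)[i][j] = 3 * R[i][j].
  (3R)[0][0] = 3 * (-2) = -6
  (3R)[0][1] = 3 * (-12) = -36
  (3R)[0][2] = 3 * (5) = 15
  (3R)[1][0] = 3 * (3) = 9
  (3R)[1][1] = 3 * (10) = 30
  (3R)[1][2] = 3 * (-1) = -3
  (3R)[2][0] = 3 * (14) = 42
  (3R)[2][1] = 3 * (-14) = -42
  (3R)[2][2] = 3 * (13) = 39
3R =
[       -6       -36        15 ]
[        9        30        -3 ]
[       42       -42        39 ]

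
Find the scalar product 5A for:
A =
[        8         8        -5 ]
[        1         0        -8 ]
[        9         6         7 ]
5A =
[       40        40       -25 ]
[        5         0       -40 ]
[       45        30        35 ]

Scalar multiplication is elementwise: (5A)[i][j] = 5 * A[i][j].
  (5A)[0][0] = 5 * (8) = 40
  (5A)[0][1] = 5 * (8) = 40
  (5A)[0][2] = 5 * (-5) = -25
  (5A)[1][0] = 5 * (1) = 5
  (5A)[1][1] = 5 * (0) = 0
  (5A)[1][2] = 5 * (-8) = -40
  (5A)[2][0] = 5 * (9) = 45
  (5A)[2][1] = 5 * (6) = 30
  (5A)[2][2] = 5 * (7) = 35
5A =
[       40        40       -25 ]
[        5         0       -40 ]
[       45        30        35 ]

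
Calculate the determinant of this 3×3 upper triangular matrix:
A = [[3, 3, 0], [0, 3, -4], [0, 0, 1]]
9

The determinant of a triangular matrix is the product of its diagonal entries (the off-diagonal entries above the diagonal do not affect it).
det(A) = (3) * (3) * (1) = 9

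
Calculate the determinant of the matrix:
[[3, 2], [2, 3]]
5

For a 2×2 matrix [[a, b], [c, d]], det = ad - bc
det = (3)(3) - (2)(2) = 9 - 4 = 5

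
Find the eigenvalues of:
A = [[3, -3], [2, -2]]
λ = 0, 1

Solve det(A - λI) = 0. For a 2×2 matrix this is λ² - (trace)λ + det = 0.
trace(A) = 3 - 2 = 1.
det(A) = (3)*(-2) - (-3)*(2) = -6 + 6 = 0.
Characteristic equation: λ² - (1)λ + (0) = 0.
Discriminant: (1)² - 4*(0) = 1 - 0 = 1.
Roots: λ = (1 ± √1) / 2 = 0, 1.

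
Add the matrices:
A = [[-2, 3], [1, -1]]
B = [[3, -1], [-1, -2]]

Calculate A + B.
[[1, 2], [0, -3]]

Add corresponding elements:
(-2)+(3)=1
(3)+(-1)=2
(1)+(-1)=0
(-1)+(-2)=-3
A + B = [[1, 2], [0, -3]]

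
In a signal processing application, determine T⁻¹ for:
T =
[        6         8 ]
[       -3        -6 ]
det(T) = -12
T⁻¹ =
[      1/2       2/3 ]
[     -1/4      -1/2 ]

For a 2×2 matrix T = [[a, b], [c, d]] with det(T) ≠ 0, T⁻¹ = (1/det(T)) * [[d, -b], [-c, a]].
det(T) = (6)*(-6) - (8)*(-3) = -36 + 24 = -12.
T⁻¹ = (1/-12) * [[-6, -8], [3, 6]].
Dividing each entry by -12 and reducing:
T⁻¹ =
[      1/2       2/3 ]
[     -1/4      -1/2 ]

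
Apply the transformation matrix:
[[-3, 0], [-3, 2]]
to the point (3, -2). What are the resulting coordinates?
(-9, -13)

Matrix multiplication:
[[-3, 0], [-3, 2]] × [3, -2]ᵀ
= [-3×3 + 0×-2, -3×3 + 2×-2]ᵀ
= [-9.0000, -13.0000]ᵀ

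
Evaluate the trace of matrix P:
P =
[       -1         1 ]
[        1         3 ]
tr(P) = -1 + 3 = 2

The trace of a square matrix is the sum of its diagonal entries.
Diagonal entries of P: P[0][0] = -1, P[1][1] = 3.
tr(P) = -1 + 3 = 2.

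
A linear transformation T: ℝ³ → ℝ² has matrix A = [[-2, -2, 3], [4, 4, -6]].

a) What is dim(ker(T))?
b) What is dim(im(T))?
dim(ker) = 2, dim(im) = 1

Observe that row 2 = -2 × row 1 (so the rows are linearly dependent).
Thus rank(A) = 1 (only one linearly independent row).
dim(im(T)) = rank(A) = 1.
By the rank-nullity theorem applied to T: ℝ³ → ℝ², rank(A) + nullity(A) = 3 (the domain dimension), so dim(ker(T)) = 3 - 1 = 2.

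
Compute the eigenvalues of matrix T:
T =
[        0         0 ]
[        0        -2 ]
λ = -2, 0

Solve det(T - λI) = 0. For a 2×2 matrix the characteristic equation is λ² - (trace)λ + det = 0.
trace(T) = a + d = 0 - 2 = -2.
det(T) = a*d - b*c = (0)*(-2) - (0)*(0) = 0 - 0 = 0.
Characteristic equation: λ² - (-2)λ + (0) = 0.
Discriminant = (-2)² - 4*(0) = 4 - 0 = 4.
λ = (-2 ± √4) / 2 = (-2 ± 2) / 2 = -2, 0.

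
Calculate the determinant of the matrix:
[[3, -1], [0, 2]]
6

For a 2×2 matrix [[a, b], [c, d]], det = ad - bc
det = (3)(2) - (-1)(0) = 6 - 0 = 6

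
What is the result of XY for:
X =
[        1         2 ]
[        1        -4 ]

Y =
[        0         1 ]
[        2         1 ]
XY =
[        4         3 ]
[       -8        -3 ]

Matrix multiplication: (XY)[i][j] = sum over k of X[i][k] * Y[k][j].
  (XY)[0][0] = (1)*(0) + (2)*(2) = 4
  (XY)[0][1] = (1)*(1) + (2)*(1) = 3
  (XY)[1][0] = (1)*(0) + (-4)*(2) = -8
  (XY)[1][1] = (1)*(1) + (-4)*(1) = -3
XY =
[        4         3 ]
[       -8        -3 ]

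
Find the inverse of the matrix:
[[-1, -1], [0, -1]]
[[-1, 1], [0, -1]]

For [[a,b],[c,d]], inverse = (1/det)·[[d,-b],[-c,a]]
det = -1·-1 - -1·0 = 1
Inverse = (1/1)·[[-1, 1], [0, -1]]
        = [[-1, 1], [0, -1]]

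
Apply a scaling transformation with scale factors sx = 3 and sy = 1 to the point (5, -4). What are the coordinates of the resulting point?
(15, -4)

Scaling matrix:
[[3, 0], [0, 1]]
Result: (5 × 3, -4 × 1) = (15, -4)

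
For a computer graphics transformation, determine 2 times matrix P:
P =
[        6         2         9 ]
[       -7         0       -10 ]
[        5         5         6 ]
2P =
[       12         4        18 ]
[      -14         0       -20 ]
[       10        10        12 ]

Scalar multiplication is elementwise: (2P)[i][j] = 2 * P[i][j].
  (2P)[0][0] = 2 * (6) = 12
  (2P)[0][1] = 2 * (2) = 4
  (2P)[0][2] = 2 * (9) = 18
  (2P)[1][0] = 2 * (-7) = -14
  (2P)[1][1] = 2 * (0) = 0
  (2P)[1][2] = 2 * (-10) = -20
  (2P)[2][0] = 2 * (5) = 10
  (2P)[2][1] = 2 * (5) = 10
  (2P)[2][2] = 2 * (6) = 12
2P =
[       12         4        18 ]
[      -14         0       -20 ]
[       10        10        12 ]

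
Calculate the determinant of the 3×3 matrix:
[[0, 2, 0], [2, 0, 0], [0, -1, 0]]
0

Expansion along first row:
det = 0·det([[0,0],[-1,0]]) - 2·det([[2,0],[0,0]]) + 0·det([[2,0],[0,-1]])
    = 0·(0·0 - 0·-1) - 2·(2·0 - 0·0) + 0·(2·-1 - 0·0)
    = 0·0 - 2·0 + 0·-2
    = 0 + 0 + 0 = 0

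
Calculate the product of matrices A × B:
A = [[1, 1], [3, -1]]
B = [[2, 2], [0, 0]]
[[2, 2], [6, 6]]

Matrix multiplication:
C[0][0] = 1×2 + 1×0 = 2
C[0][1] = 1×2 + 1×0 = 2
C[1][0] = 3×2 + -1×0 = 6
C[1][1] = 3×2 + -1×0 = 6
Result: [[2, 2], [6, 6]]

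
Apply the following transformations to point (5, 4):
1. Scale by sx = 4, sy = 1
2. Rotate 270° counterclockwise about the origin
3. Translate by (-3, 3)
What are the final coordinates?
(1, -17)

Step 1: Scale → (20, 4)
Step 2: Rotate 270° → (4, -20)
Step 3: Translate → (1, -17)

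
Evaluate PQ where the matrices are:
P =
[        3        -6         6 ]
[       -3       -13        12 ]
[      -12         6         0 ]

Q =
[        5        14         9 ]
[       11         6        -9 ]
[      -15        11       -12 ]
PQ =
[     -141        72         9 ]
[     -338        12       -54 ]
[        6      -132      -162 ]

Matrix multiplication: (PQ)[i][j] = sum over k of P[i][k] * Q[k][j].
  (PQ)[0][0] = (3)*(5) + (-6)*(11) + (6)*(-15) = -141
  (PQ)[0][1] = (3)*(14) + (-6)*(6) + (6)*(11) = 72
  (PQ)[0][2] = (3)*(9) + (-6)*(-9) + (6)*(-12) = 9
  (PQ)[1][0] = (-3)*(5) + (-13)*(11) + (12)*(-15) = -338
  (PQ)[1][1] = (-3)*(14) + (-13)*(6) + (12)*(11) = 12
  (PQ)[1][2] = (-3)*(9) + (-13)*(-9) + (12)*(-12) = -54
  (PQ)[2][0] = (-12)*(5) + (6)*(11) + (0)*(-15) = 6
  (PQ)[2][1] = (-12)*(14) + (6)*(6) + (0)*(11) = -132
  (PQ)[2][2] = (-12)*(9) + (6)*(-9) + (0)*(-12) = -162
PQ =
[     -141        72         9 ]
[     -338        12       -54 ]
[        6      -132      -162 ]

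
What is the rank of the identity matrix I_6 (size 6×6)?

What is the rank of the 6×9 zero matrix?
rank(I_6) = 6, rank(0) = 0

The identity I_6 has 6 columns that are the standard basis vectors e_1, …, e_6. These are linearly independent, so all 6 columns are pivots and rank(I_6) = 6.
The 6×9 zero matrix has every entry zero, so every row is the zero row and there are no pivots; rank(0) = 0.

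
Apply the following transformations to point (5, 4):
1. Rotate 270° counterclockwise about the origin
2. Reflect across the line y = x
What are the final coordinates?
(-5, 4)

Step 1: Rotate 270° → (4, -5)
Step 2: Reflect across the line y = x → (-5, 4)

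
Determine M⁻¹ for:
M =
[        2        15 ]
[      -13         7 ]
det(M) = 209
M⁻¹ =
[    7/209   -15/209 ]
[   13/209     2/209 ]

For a 2×2 matrix M = [[a, b], [c, d]] with det(M) ≠ 0, M⁻¹ = (1/det(M)) * [[d, -b], [-c, a]].
det(M) = (2)*(7) - (15)*(-13) = 14 + 195 = 209.
M⁻¹ = (1/209) * [[7, -15], [13, 2]].
Dividing each entry by 209 and reducing:
M⁻¹ =
[    7/209   -15/209 ]
[   13/209     2/209 ]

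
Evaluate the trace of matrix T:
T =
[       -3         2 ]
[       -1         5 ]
tr(T) = -3 + 5 = 2

The trace of a square matrix is the sum of its diagonal entries.
Diagonal entries of T: T[0][0] = -3, T[1][1] = 5.
tr(T) = -3 + 5 = 2.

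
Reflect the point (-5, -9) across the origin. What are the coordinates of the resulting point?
(5, 9)

Reflection across origin: (-5, -9) → (5, 9)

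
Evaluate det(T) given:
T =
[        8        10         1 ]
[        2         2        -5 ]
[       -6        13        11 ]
det(T) = 814

Expand along row 0 (cofactor expansion): det(T) = a*(e*i - f*h) - b*(d*i - f*g) + c*(d*h - e*g), where the 3×3 is [[a, b, c], [d, e, f], [g, h, i]].
Minor M_00 = (2)*(11) - (-5)*(13) = 22 + 65 = 87.
Minor M_01 = (2)*(11) - (-5)*(-6) = 22 - 30 = -8.
Minor M_02 = (2)*(13) - (2)*(-6) = 26 + 12 = 38.
det(T) = (8)*(87) - (10)*(-8) + (1)*(38) = 696 + 80 + 38 = 814.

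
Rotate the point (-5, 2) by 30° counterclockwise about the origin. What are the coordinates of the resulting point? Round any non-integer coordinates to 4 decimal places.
(-5.3301, -0.7679)

Rotation matrix R(θ) = [[cos θ, -sin θ], [sin θ, cos θ]]; for θ = 30°:
R = [[√3/2, -1/2], [1/2, √3/2]]
Result: R × [-5, 2]ᵀ = [√3/2·-5 + (-1/2)·2, 1/2·-5 + (√3/2)·2]ᵀ = (-5.3301, -0.7679)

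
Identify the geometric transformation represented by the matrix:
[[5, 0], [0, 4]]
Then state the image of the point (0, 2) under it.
non-uniform scaling by (5, 4); image of (0, 2) is (0, 8)

This is diagonal with distinct entries, so it scales the x-axis by 5 and the y-axis by 4.
The matrix [[5, 0], [0, 4]] represents: non-uniform scaling by (5, 4).
Applying it to (0, 2): [5·0 + 0·2, 0·0 + 4·2] = (0, 8).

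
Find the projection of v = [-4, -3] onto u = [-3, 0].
[-4, 0]

The projection of v onto u is proj_u(v) = ((v·u) / (u·u)) · u.
v·u = (-4)*(-3) + (-3)*(0) = 12.
u·u = (-3)*(-3) + (0)*(0) = 9.
coefficient = 12 / 9 = 4/3.
proj_u(v) = 4/3 · [-3, 0] = [-4, 0].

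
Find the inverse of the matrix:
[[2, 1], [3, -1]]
[[1/5, 1/5], [3/5, -2/5]]

For [[a,b],[c,d]], inverse = (1/det)·[[d,-b],[-c,a]]
det = 2·-1 - 1·3 = -5
Inverse = (1/-5)·[[-1, -1], [-3, 2]]
        = [[1/5, 1/5], [3/5, -2/5]]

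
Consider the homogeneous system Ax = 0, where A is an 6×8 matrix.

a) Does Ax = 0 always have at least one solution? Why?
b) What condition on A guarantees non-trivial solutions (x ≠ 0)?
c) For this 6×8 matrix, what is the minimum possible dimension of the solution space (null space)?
a) Yes, x = 0 is always a solution. b) When A has linearly dependent columns (rank < n). c) Minimum nullity = 2.

a) x = 0 satisfies A·0 = 0, so the zero vector is always a solution.
b) Non-trivial solutions exist iff the columns of A are linearly dependent, equivalently rank(A) < n (the number of columns).
c) By rank-nullity, rank(A) + nullity(A) = n = 8. Since A has only 6 rows, rank(A) ≤ 6, so nullity(A) ≥ 8 - 6 = 2.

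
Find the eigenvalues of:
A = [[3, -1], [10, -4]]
λ = -2, 1

Solve det(A - λI) = 0. For a 2×2 matrix this is λ² - (trace)λ + det = 0.
trace(A) = 3 - 4 = -1.
det(A) = (3)*(-4) - (-1)*(10) = -12 + 10 = -2.
Characteristic equation: λ² - (-1)λ + (-2) = 0.
Discriminant: (-1)² - 4*(-2) = 1 + 8 = 9.
Roots: λ = (-1 ± √9) / 2 = -2, 1.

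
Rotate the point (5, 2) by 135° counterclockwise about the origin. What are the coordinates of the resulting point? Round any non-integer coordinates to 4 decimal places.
(-4.9497, 2.1213)

Rotation matrix R(θ) = [[cos θ, -sin θ], [sin θ, cos θ]]; for θ = 135°:
R = [[-√2/2, -√2/2], [√2/2, -√2/2]]
Result: R × [5, 2]ᵀ = [-√2/2·5 + (-√2/2)·2, √2/2·5 + (-√2/2)·2]ᵀ = (-4.9497, 2.1213)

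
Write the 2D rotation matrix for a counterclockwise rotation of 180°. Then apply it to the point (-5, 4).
R = [[-1, 0], [0, -1]]; R·(-5, 4) = (5, -4)

Rotation matrix formula: R(θ) = [[cos θ, -sin θ], [sin θ, cos θ]]
For θ = 180°:
cos(180°) = -1
sin(180°) = 0
R = [[-1, 0], [0, -1]]
Apply to (-5, 4): [-1·-5 + (0)·4, 0·-5 + -1·4] = (5, -4)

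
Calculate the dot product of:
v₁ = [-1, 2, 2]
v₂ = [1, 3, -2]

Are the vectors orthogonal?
1, No

The dot product is the sum of products of corresponding components.
v₁·v₂ = (-1)*(1) + (2)*(3) + (2)*(-2) = -1 + 6 - 4 = 1.
Two vectors are orthogonal iff their dot product is 0; here the dot product is 1, so the vectors are not orthogonal.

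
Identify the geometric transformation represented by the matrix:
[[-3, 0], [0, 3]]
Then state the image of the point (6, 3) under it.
non-uniform scaling by (-3, 3); image of (6, 3) is (-18, 9)

This is diagonal with distinct entries, so it scales the x-axis by -3 and the y-axis by 3.
The matrix [[-3, 0], [0, 3]] represents: non-uniform scaling by (-3, 3).
Applying it to (6, 3): [-3·6 + 0·3, 0·6 + 3·3] = (-18, 9).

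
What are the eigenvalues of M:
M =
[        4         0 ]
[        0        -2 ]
λ = -2, 4

Solve det(M - λI) = 0. For a 2×2 matrix the characteristic equation is λ² - (trace)λ + det = 0.
trace(M) = a + d = 4 - 2 = 2.
det(M) = a*d - b*c = (4)*(-2) - (0)*(0) = -8 - 0 = -8.
Characteristic equation: λ² - (2)λ + (-8) = 0.
Discriminant = (2)² - 4*(-8) = 4 + 32 = 36.
λ = (2 ± √36) / 2 = (2 ± 6) / 2 = -2, 4.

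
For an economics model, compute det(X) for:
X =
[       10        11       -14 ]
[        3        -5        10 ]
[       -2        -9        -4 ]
det(X) = 1530

Expand along row 0 (cofactor expansion): det(X) = a*(e*i - f*h) - b*(d*i - f*g) + c*(d*h - e*g), where the 3×3 is [[a, b, c], [d, e, f], [g, h, i]].
Minor M_00 = (-5)*(-4) - (10)*(-9) = 20 + 90 = 110.
Minor M_01 = (3)*(-4) - (10)*(-2) = -12 + 20 = 8.
Minor M_02 = (3)*(-9) - (-5)*(-2) = -27 - 10 = -37.
det(X) = (10)*(110) - (11)*(8) + (-14)*(-37) = 1100 - 88 + 518 = 1530.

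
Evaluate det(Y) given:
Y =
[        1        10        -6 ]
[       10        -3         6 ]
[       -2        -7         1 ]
det(Y) = 275

Expand along row 0 (cofactor expansion): det(Y) = a*(e*i - f*h) - b*(d*i - f*g) + c*(d*h - e*g), where the 3×3 is [[a, b, c], [d, e, f], [g, h, i]].
Minor M_00 = (-3)*(1) - (6)*(-7) = -3 + 42 = 39.
Minor M_01 = (10)*(1) - (6)*(-2) = 10 + 12 = 22.
Minor M_02 = (10)*(-7) - (-3)*(-2) = -70 - 6 = -76.
det(Y) = (1)*(39) - (10)*(22) + (-6)*(-76) = 39 - 220 + 456 = 275.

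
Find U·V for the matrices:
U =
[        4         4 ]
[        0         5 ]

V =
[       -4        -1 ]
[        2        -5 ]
UV =
[       -8       -24 ]
[       10       -25 ]

Matrix multiplication: (UV)[i][j] = sum over k of U[i][k] * V[k][j].
  (UV)[0][0] = (4)*(-4) + (4)*(2) = -8
  (UV)[0][1] = (4)*(-1) + (4)*(-5) = -24
  (UV)[1][0] = (0)*(-4) + (5)*(2) = 10
  (UV)[1][1] = (0)*(-1) + (5)*(-5) = -25
UV =
[       -8       -24 ]
[       10       -25 ]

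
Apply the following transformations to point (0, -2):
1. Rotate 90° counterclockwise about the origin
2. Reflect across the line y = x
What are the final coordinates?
(0, 2)

Step 1: Rotate 90° → (2, 0)
Step 2: Reflect across the line y = x → (0, 2)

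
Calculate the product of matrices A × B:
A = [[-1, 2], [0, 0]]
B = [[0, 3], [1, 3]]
[[2, 3], [0, 0]]

Matrix multiplication:
C[0][0] = -1×0 + 2×1 = 2
C[0][1] = -1×3 + 2×3 = 3
C[1][0] = 0×0 + 0×1 = 0
C[1][1] = 0×3 + 0×3 = 0
Result: [[2, 3], [0, 0]]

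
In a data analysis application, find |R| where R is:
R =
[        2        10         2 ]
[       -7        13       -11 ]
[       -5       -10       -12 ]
det(R) = -552

Expand along row 0 (cofactor expansion): det(R) = a*(e*i - f*h) - b*(d*i - f*g) + c*(d*h - e*g), where the 3×3 is [[a, b, c], [d, e, f], [g, h, i]].
Minor M_00 = (13)*(-12) - (-11)*(-10) = -156 - 110 = -266.
Minor M_01 = (-7)*(-12) - (-11)*(-5) = 84 - 55 = 29.
Minor M_02 = (-7)*(-10) - (13)*(-5) = 70 + 65 = 135.
det(R) = (2)*(-266) - (10)*(29) + (2)*(135) = -532 - 290 + 270 = -552.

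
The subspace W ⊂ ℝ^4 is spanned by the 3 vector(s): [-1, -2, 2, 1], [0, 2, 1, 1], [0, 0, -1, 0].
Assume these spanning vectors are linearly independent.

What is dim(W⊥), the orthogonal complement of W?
dim(W⊥) = 1

For any subspace W of ℝ^n, dim(W) + dim(W⊥) = n (the whole-space dimension).
Here the given 3 vectors are linearly independent, so dim(W) = 3.
Thus dim(W⊥) = n - dim(W) = 4 - 3 = 1.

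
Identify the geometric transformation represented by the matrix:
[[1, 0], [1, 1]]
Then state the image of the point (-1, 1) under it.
vertical shear with factor 1; image of (-1, 1) is (-1, 0)

The matrix [[1, 0], [k, 1]] sends (x, y) to (x, 1x + y), leaving the x-coordinate fixed: a vertical shear.
The matrix [[1, 0], [1, 1]] represents: vertical shear with factor 1.
Applying it to (-1, 1): [1·-1 + 0·1, 1·-1 + 1·1] = (-1, 0).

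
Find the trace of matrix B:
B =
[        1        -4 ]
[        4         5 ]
tr(B) = 1 + 5 = 6

The trace of a square matrix is the sum of its diagonal entries.
Diagonal entries of B: B[0][0] = 1, B[1][1] = 5.
tr(B) = 1 + 5 = 6.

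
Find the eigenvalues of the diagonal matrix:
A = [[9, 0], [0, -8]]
λ₁ = 9, λ₂ = -8

The characteristic polynomial of A is det(A - λI) = (9 - λ)(-8 - λ) = 0.
The roots are λ = 9 and λ = -8, so the eigenvalues are the diagonal entries.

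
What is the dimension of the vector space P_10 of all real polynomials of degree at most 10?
Dimension = 11

A polynomial of degree at most 10 can be written as a₀ + a₁x + a₂x² + … + a_10x^10, with 11 free coefficients a₀, …, a_10.
The set {1, x, x², …, x^10} is a basis: it spans P_10 (every such polynomial is a linear combination of these) and is linearly independent (a polynomial is zero iff all its coefficients are zero).
Therefore dim(P_10) = 10 + 1 = 11.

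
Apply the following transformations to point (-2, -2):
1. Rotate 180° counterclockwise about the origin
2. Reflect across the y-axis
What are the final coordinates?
(-2, 2)

Step 1: Rotate 180° → (2, 2)
Step 2: Reflect across the y-axis → (-2, 2)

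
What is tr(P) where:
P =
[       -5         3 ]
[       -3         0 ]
tr(P) = -5 + 0 = -5

The trace of a square matrix is the sum of its diagonal entries.
Diagonal entries of P: P[0][0] = -5, P[1][1] = 0.
tr(P) = -5 + 0 = -5.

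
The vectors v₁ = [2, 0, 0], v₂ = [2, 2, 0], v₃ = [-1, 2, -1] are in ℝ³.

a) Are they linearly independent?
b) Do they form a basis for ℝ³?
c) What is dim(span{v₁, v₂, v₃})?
Yes independent, yes basis, dim = 3

Stack v₁, v₂, v₃ as rows of a 3×3 matrix.
[[2, 0, 0]; [2, 2, 0]; [-1, 2, -1]] is already lower triangular with nonzero diagonal entries (2, 2, -1), so its determinant is the product of the diagonal entries, det = (2)·(2)·(-1) = -4 ≠ 0, and the rows are linearly independent.
Three linearly independent vectors in ℝ³ form a basis for ℝ³, so dim(span{v₁,v₂,v₃}) = 3.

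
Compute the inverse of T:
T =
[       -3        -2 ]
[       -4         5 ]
det(T) = -23
T⁻¹ =
[    -5/23     -2/23 ]
[    -4/23      3/23 ]

For a 2×2 matrix T = [[a, b], [c, d]] with det(T) ≠ 0, T⁻¹ = (1/det(T)) * [[d, -b], [-c, a]].
det(T) = (-3)*(5) - (-2)*(-4) = -15 - 8 = -23.
T⁻¹ = (1/-23) * [[5, 2], [4, -3]].
Dividing each entry by -23 and reducing:
T⁻¹ =
[    -5/23     -2/23 ]
[    -4/23      3/23 ]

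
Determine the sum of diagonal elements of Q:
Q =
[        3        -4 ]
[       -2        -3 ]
tr(Q) = 3 - 3 = 0

The trace of a square matrix is the sum of its diagonal entries.
Diagonal entries of Q: Q[0][0] = 3, Q[1][1] = -3.
tr(Q) = 3 - 3 = 0.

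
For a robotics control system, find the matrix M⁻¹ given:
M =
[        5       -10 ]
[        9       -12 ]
det(M) = 30
M⁻¹ =
[     -2/5       1/3 ]
[    -3/10       1/6 ]

For a 2×2 matrix M = [[a, b], [c, d]] with det(M) ≠ 0, M⁻¹ = (1/det(M)) * [[d, -b], [-c, a]].
det(M) = (5)*(-12) - (-10)*(9) = -60 + 90 = 30.
M⁻¹ = (1/30) * [[-12, 10], [-9, 5]].
Dividing each entry by 30 and reducing:
M⁻¹ =
[     -2/5       1/3 ]
[    -3/10       1/6 ]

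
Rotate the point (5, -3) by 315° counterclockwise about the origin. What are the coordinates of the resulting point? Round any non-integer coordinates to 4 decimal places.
(1.4142, -5.6569)

Rotation matrix R(θ) = [[cos θ, -sin θ], [sin θ, cos θ]]; for θ = 315°:
R = [[√2/2, √2/2], [-√2/2, √2/2]]
Result: R × [5, -3]ᵀ = [√2/2·5 + (√2/2)·-3, -√2/2·5 + (√2/2)·-3]ᵀ = (1.4142, -5.6569)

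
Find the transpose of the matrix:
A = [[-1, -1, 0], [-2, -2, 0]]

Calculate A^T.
[[-1, -2], [-1, -2], [0, 0]]

The transpose sends entry (i,j) to (j,i); rows become columns.
Row 0 of A: [-1, -1, 0] -> column 0 of A^T.
Row 1 of A: [-2, -2, 0] -> column 1 of A^T.
A^T = [[-1, -2], [-1, -2], [0, 0]]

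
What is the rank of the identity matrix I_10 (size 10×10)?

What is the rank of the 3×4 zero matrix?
rank(I_10) = 10, rank(0) = 0

The identity I_10 has 10 columns that are the standard basis vectors e_1, …, e_10. These are linearly independent, so all 10 columns are pivots and rank(I_10) = 10.
The 3×4 zero matrix has every entry zero, so every row is the zero row and there are no pivots; rank(0) = 0.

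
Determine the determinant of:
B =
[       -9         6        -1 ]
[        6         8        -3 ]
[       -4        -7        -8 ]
det(B) = 1135

Expand along row 0 (cofactor expansion): det(B) = a*(e*i - f*h) - b*(d*i - f*g) + c*(d*h - e*g), where the 3×3 is [[a, b, c], [d, e, f], [g, h, i]].
Minor M_00 = (8)*(-8) - (-3)*(-7) = -64 - 21 = -85.
Minor M_01 = (6)*(-8) - (-3)*(-4) = -48 - 12 = -60.
Minor M_02 = (6)*(-7) - (8)*(-4) = -42 + 32 = -10.
det(B) = (-9)*(-85) - (6)*(-60) + (-1)*(-10) = 765 + 360 + 10 = 1135.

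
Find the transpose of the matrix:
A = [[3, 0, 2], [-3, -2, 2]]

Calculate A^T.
[[3, -3], [0, -2], [2, 2]]

The transpose sends entry (i,j) to (j,i); rows become columns.
Row 0 of A: [3, 0, 2] -> column 0 of A^T.
Row 1 of A: [-3, -2, 2] -> column 1 of A^T.
A^T = [[3, -3], [0, -2], [2, 2]]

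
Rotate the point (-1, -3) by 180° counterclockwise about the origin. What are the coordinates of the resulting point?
(1, 3)

Rotation matrix R(θ) = [[cos θ, -sin θ], [sin θ, cos θ]]; for θ = 180°:
R = [[-1, 0], [0, -1]]
Result: R × [-1, -3]ᵀ = [-1·-1 + (0)·-3, 0·-1 + (-1)·-3]ᵀ = (1, 3)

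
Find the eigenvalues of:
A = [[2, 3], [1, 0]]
λ = -1, 3

Solve det(A - λI) = 0. For a 2×2 matrix this is λ² - (trace)λ + det = 0.
trace(A) = 2 + 0 = 2.
det(A) = (2)*(0) - (3)*(1) = 0 - 3 = -3.
Characteristic equation: λ² - (2)λ + (-3) = 0.
Discriminant: (2)² - 4*(-3) = 4 + 12 = 16.
Roots: λ = (2 ± √16) / 2 = -1, 3.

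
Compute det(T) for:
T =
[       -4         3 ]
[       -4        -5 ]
det(T) = 32

For a 2×2 matrix [[a, b], [c, d]], det = a*d - b*c.
det(T) = (-4)*(-5) - (3)*(-4) = 20 + 12 = 32.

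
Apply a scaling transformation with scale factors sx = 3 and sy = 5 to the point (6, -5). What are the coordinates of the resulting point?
(18, -25)

Scaling matrix:
[[3, 0], [0, 5]]
Result: (6 × 3, -5 × 5) = (18, -25)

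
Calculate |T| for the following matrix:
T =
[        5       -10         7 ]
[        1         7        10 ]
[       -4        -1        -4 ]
det(T) = 459

Expand along row 0 (cofactor expansion): det(T) = a*(e*i - f*h) - b*(d*i - f*g) + c*(d*h - e*g), where the 3×3 is [[a, b, c], [d, e, f], [g, h, i]].
Minor M_00 = (7)*(-4) - (10)*(-1) = -28 + 10 = -18.
Minor M_01 = (1)*(-4) - (10)*(-4) = -4 + 40 = 36.
Minor M_02 = (1)*(-1) - (7)*(-4) = -1 + 28 = 27.
det(T) = (5)*(-18) - (-10)*(36) + (7)*(27) = -90 + 360 + 189 = 459.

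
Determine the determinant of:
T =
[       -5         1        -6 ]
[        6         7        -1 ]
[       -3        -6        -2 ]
det(T) = 205

Expand along row 0 (cofactor expansion): det(T) = a*(e*i - f*h) - b*(d*i - f*g) + c*(d*h - e*g), where the 3×3 is [[a, b, c], [d, e, f], [g, h, i]].
Minor M_00 = (7)*(-2) - (-1)*(-6) = -14 - 6 = -20.
Minor M_01 = (6)*(-2) - (-1)*(-3) = -12 - 3 = -15.
Minor M_02 = (6)*(-6) - (7)*(-3) = -36 + 21 = -15.
det(T) = (-5)*(-20) - (1)*(-15) + (-6)*(-15) = 100 + 15 + 90 = 205.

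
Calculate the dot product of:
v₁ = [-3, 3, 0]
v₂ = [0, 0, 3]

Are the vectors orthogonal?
0, Yes

The dot product is the sum of products of corresponding components.
v₁·v₂ = (-3)*(0) + (3)*(0) + (0)*(3) = 0 + 0 + 0 = 0.
Two vectors are orthogonal iff their dot product is 0; here the dot product is 0, so the vectors are orthogonal.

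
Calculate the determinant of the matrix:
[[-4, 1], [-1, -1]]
5

For a 2×2 matrix [[a, b], [c, d]], det = ad - bc
det = (-4)(-1) - (1)(-1) = 4 - -1 = 5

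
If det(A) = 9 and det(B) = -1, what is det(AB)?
-9

Use the multiplicative property of determinants: det(AB) = det(A)*det(B).
det(AB) = (9)*(-1) = -9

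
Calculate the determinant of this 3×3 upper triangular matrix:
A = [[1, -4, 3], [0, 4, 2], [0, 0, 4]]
16

The determinant of a triangular matrix is the product of its diagonal entries (the off-diagonal entries above the diagonal do not affect it).
det(A) = (1) * (4) * (4) = 16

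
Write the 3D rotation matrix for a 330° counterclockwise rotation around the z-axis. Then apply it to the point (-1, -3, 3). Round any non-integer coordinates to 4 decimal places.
R = [[√3/2, 1/2, 0], [-1/2, √3/2, 0], [0, 0, 1]]; R·(-1, -3, 3) = (-2.3660, -2.0981, 3.0000)

Rotation matrix for 330° around z-axis:
cos(330°) = √3/2, sin(330°) = -1/2
R = [[√3/2, 1/2, 0], [-1/2, √3/2, 0], [0, 0, 1]]
Apply to (-1, -3, 3): R·[-1, -3, 3]ᵀ = (-2.3660, -2.0981, 3.0000)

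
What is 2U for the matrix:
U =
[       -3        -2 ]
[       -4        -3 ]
2U =
[       -6        -4 ]
[       -8        -6 ]

Scalar multiplication is elementwise: (2U)[i][j] = 2 * U[i][j].
  (2U)[0][0] = 2 * (-3) = -6
  (2U)[0][1] = 2 * (-2) = -4
  (2U)[1][0] = 2 * (-4) = -8
  (2U)[1][1] = 2 * (-3) = -6
2U =
[       -6        -4 ]
[       -8        -6 ]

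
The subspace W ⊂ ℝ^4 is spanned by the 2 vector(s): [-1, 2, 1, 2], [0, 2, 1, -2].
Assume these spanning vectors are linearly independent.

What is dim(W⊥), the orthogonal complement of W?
dim(W⊥) = 2

For any subspace W of ℝ^n, dim(W) + dim(W⊥) = n (the whole-space dimension).
Here the given 2 vectors are linearly independent, so dim(W) = 2.
Thus dim(W⊥) = n - dim(W) = 4 - 2 = 2.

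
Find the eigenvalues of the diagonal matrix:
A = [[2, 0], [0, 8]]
λ₁ = 2, λ₂ = 8

The characteristic polynomial of A is det(A - λI) = (2 - λ)(8 - λ) = 0.
The roots are λ = 2 and λ = 8, so the eigenvalues are the diagonal entries.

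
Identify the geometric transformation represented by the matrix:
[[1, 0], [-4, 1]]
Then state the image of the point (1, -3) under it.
vertical shear with factor -4; image of (1, -3) is (1, -7)

The matrix [[1, 0], [k, 1]] sends (x, y) to (x, -4x + y), leaving the x-coordinate fixed: a vertical shear.
The matrix [[1, 0], [-4, 1]] represents: vertical shear with factor -4.
Applying it to (1, -3): [1·1 + 0·-3, -4·1 + 1·-3] = (1, -7).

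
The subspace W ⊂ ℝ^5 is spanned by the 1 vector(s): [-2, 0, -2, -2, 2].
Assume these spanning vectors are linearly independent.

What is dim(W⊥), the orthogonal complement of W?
dim(W⊥) = 4

For any subspace W of ℝ^n, dim(W) + dim(W⊥) = n (the whole-space dimension).
Here the given 1 vectors are linearly independent, so dim(W) = 1.
Thus dim(W⊥) = n - dim(W) = 5 - 1 = 4.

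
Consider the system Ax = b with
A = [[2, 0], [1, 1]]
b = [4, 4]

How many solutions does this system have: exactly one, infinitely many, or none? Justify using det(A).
Exactly one solution

Compute det(A) = (2)*(1) - (0)*(1) = 2.
Because det(A) ≠ 0, A is invertible and Ax = b has a unique solution for every b (here x = A⁻¹ b).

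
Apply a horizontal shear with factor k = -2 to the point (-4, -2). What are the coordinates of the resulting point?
(0, -2)

Shear matrix for horizontal shear with factor k = -2:
[[1, -2], [0, 1]]
Result: (-4, -2) → (0, -2)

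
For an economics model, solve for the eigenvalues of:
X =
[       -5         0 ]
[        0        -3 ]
λ = -5, -3

Solve det(X - λI) = 0. For a 2×2 matrix the characteristic equation is λ² - (trace)λ + det = 0.
trace(X) = a + d = -5 - 3 = -8.
det(X) = a*d - b*c = (-5)*(-3) - (0)*(0) = 15 - 0 = 15.
Characteristic equation: λ² - (-8)λ + (15) = 0.
Discriminant = (-8)² - 4*(15) = 64 - 60 = 4.
λ = (-8 ± √4) / 2 = (-8 ± 2) / 2 = -5, -3.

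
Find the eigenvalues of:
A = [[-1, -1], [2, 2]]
λ = 0, 1

Solve det(A - λI) = 0. For a 2×2 matrix this is λ² - (trace)λ + det = 0.
trace(A) = -1 + 2 = 1.
det(A) = (-1)*(2) - (-1)*(2) = -2 + 2 = 0.
Characteristic equation: λ² - (1)λ + (0) = 0.
Discriminant: (1)² - 4*(0) = 1 - 0 = 1.
Roots: λ = (1 ± √1) / 2 = 0, 1.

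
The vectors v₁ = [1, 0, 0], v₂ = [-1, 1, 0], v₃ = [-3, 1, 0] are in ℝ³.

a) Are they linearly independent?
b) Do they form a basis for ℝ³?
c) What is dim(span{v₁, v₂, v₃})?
Not independent, not a basis, dim(span) = 2

Check whether v₃ can be written as a linear combination of v₁ and v₂.
v₃ = (-2)·v₁ + (1)·v₂ = [-3, 1, 0], so the three vectors are linearly dependent.
Thus they do not form a basis for ℝ³, and dim(span{v₁, v₂, v₃}) = 2 (spanned by v₁ and v₂).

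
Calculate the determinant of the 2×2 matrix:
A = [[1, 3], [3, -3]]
-12

For A = [[a, b], [c, d]], det(A) = a*d - b*c.
det(A) = (1)*(-3) - (3)*(3) = -3 - 9 = -12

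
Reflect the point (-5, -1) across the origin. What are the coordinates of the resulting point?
(5, 1)

Reflection across origin: (-5, -1) → (5, 1)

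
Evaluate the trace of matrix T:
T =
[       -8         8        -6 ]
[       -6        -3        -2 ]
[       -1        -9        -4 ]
tr(T) = -8 - 3 - 4 = -15

The trace of a square matrix is the sum of its diagonal entries.
Diagonal entries of T: T[0][0] = -8, T[1][1] = -3, T[2][2] = -4.
tr(T) = -8 - 3 - 4 = -15.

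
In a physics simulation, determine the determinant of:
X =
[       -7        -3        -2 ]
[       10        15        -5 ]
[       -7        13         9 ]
det(X) = -1705

Expand along row 0 (cofactor expansion): det(X) = a*(e*i - f*h) - b*(d*i - f*g) + c*(d*h - e*g), where the 3×3 is [[a, b, c], [d, e, f], [g, h, i]].
Minor M_00 = (15)*(9) - (-5)*(13) = 135 + 65 = 200.
Minor M_01 = (10)*(9) - (-5)*(-7) = 90 - 35 = 55.
Minor M_02 = (10)*(13) - (15)*(-7) = 130 + 105 = 235.
det(X) = (-7)*(200) - (-3)*(55) + (-2)*(235) = -1400 + 165 - 470 = -1705.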